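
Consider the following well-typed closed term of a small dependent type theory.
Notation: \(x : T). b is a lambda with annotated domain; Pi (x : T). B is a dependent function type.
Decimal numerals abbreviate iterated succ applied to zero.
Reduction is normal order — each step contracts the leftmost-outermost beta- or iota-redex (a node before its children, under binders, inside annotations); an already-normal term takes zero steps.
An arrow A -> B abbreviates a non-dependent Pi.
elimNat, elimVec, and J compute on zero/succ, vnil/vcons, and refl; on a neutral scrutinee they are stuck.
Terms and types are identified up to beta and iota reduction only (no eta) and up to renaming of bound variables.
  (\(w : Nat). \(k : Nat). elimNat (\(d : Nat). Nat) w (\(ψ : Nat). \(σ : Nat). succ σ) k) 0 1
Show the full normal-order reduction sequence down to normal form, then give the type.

normal-order reduction sequence:
  (\(w : Nat). \(k : Nat). elimNat (\(d : Nat). Nat) w (\(ψ : Nat). \(σ : Nat). succ σ) k) 0 1
  ~> (\(w : Nat). elimNat (\(k : Nat). Nat) 0 (\(d : Nat). \(ψ : Nat). succ ψ) w) 1
  ~> elimNat (\(w : Nat). Nat) 0 (\(k : Nat). \(d : Nat). succ d) 1
  ~> (\(w : Nat). \(k : Nat). succ k) 0 (elimNat (\(d : Nat). Nat) 0 (\(ψ : Nat). \(σ : Nat). succ σ) 0)
  ~> (\(w : Nat). succ w) (elimNat (\(k : Nat). Nat) 0 (\(d : Nat). \(ψ : Nat). succ ψ) 0)
  ~> succ (elimNat (\(w : Nat). Nat) 0 (\(k : Nat). \(d : Nat). succ d) 0)
  ~> 1
the term's type:
  Nat


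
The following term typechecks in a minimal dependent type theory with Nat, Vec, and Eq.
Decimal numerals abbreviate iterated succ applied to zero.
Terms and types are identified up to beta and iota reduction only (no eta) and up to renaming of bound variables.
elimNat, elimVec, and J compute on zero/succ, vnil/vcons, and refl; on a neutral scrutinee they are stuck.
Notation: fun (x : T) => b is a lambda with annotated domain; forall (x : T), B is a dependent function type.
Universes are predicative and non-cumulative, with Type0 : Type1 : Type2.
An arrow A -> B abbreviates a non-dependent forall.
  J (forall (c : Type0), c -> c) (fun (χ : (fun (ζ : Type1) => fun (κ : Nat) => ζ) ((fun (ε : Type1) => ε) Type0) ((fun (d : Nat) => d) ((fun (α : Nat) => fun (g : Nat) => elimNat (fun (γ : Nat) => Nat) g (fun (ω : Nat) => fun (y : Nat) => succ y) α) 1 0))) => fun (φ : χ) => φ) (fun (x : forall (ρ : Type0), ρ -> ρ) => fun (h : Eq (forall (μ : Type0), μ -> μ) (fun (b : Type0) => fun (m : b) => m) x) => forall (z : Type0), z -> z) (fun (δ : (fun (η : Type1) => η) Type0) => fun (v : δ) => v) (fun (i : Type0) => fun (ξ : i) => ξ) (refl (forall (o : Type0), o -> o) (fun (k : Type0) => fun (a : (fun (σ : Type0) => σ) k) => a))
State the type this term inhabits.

inferred type:
  forall (c : Type0), c -> c


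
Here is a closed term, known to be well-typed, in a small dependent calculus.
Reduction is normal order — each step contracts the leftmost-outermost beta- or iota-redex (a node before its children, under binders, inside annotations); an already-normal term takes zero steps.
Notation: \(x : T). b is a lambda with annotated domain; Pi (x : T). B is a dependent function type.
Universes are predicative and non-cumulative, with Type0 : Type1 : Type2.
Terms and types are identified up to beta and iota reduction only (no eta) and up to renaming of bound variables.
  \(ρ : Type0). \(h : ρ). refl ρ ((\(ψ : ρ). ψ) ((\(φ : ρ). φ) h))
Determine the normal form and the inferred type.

reduced normal form:
  \(ρ : Type0). \(h : ρ). refl ρ h
the term's type:
  Pi (ρ : Type0). Pi (h : ρ). Eq ρ h h
observation: the first redex contracted is a beta-redex; the normal form is reached in 2 normal-order steps.


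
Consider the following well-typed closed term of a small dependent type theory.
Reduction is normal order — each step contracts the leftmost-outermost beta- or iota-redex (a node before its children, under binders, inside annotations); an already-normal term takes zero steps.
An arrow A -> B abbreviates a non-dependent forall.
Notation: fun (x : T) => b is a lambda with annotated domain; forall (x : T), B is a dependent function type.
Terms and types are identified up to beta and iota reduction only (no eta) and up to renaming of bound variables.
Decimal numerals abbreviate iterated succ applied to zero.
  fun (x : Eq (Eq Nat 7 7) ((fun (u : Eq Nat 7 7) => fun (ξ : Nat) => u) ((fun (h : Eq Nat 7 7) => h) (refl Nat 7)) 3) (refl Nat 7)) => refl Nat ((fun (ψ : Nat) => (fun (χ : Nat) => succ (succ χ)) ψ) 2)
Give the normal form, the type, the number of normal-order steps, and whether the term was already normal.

resulting normal form:
  fun (x : Eq (Eq Nat 7 7) (refl Nat 7) (refl Nat 7)) => refl Nat 4
inferred type:
  Eq (Eq Nat 7 7) (refl Nat 7) (refl Nat 7) -> Eq Nat 4 4
reduction steps (normal order): 5
started in normal form: no
first contracted redex: a beta-redex


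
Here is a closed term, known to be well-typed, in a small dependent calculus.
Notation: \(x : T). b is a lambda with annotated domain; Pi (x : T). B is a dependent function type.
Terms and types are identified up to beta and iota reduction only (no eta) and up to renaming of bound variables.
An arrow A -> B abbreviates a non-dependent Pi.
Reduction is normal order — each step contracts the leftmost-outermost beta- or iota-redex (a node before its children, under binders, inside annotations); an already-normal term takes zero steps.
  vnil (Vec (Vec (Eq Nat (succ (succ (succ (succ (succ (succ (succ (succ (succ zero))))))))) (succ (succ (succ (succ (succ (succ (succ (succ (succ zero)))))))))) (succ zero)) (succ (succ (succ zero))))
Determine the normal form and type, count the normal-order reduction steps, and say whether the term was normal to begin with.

reduced normal form:
  vnil (Vec (Vec (Eq Nat (succ (succ (succ (succ (succ (succ (succ (succ (succ zero))))))))) (succ (succ (succ (succ (succ (succ (succ (succ (succ zero)))))))))) (succ zero)) (succ (succ (succ zero))))
the term's type:
  Vec (Vec (Vec (Eq Nat (succ (succ (succ (succ (succ (succ (succ (succ (succ zero))))))))) (succ (succ (succ (succ (succ (succ (succ (succ (succ zero)))))))))) (succ zero)) (succ (succ (succ zero)))) zero
normal-order step count: 0
term was already normal: yes


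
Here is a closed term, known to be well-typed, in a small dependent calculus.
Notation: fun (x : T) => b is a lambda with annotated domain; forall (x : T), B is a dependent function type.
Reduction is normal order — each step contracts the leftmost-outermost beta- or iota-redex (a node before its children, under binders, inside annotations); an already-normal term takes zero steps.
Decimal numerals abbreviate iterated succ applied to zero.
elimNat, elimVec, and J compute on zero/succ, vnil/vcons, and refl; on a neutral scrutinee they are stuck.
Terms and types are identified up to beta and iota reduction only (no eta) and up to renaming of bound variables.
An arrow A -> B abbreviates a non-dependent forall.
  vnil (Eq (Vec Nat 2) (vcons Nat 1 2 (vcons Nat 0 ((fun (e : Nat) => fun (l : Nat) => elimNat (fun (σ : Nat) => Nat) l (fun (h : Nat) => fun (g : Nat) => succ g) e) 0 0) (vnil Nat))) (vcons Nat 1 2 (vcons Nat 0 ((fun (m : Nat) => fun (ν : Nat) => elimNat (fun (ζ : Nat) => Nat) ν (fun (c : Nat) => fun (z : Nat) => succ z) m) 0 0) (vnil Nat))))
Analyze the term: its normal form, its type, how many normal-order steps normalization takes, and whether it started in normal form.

resulting normal form:
  vnil (Eq (Vec Nat 2) (vcons Nat 1 2 (vcons Nat 0 0 (vnil Nat))) (vcons Nat 1 2 (vcons Nat 0 0 (vnil Nat))))
type:
  Vec (Eq (Vec Nat 2) (vcons Nat 1 2 (vcons Nat 0 0 (vnil Nat))) (vcons Nat 1 2 (vcons Nat 0 0 (vnil Nat)))) 0
normal-order step count: 6
started in normal form: no
first redex: a beta-redex


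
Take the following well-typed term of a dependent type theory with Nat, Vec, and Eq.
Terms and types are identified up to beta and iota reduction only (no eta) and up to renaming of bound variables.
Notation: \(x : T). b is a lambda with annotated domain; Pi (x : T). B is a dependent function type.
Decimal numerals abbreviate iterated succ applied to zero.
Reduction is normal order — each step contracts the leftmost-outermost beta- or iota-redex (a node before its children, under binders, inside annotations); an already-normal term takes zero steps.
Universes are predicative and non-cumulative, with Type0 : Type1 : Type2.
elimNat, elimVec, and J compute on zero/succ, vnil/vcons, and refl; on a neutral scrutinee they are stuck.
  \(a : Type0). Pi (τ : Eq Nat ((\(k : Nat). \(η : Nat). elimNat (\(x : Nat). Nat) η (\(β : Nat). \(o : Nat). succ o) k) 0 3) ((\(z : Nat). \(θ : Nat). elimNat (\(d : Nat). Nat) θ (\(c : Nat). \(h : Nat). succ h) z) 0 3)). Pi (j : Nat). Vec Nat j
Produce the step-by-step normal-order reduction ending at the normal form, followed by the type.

reduction (normal order):
  \(a : Type0). Pi (τ : Eq Nat ((\(k : Nat). \(η : Nat). elimNat (\(x : Nat). Nat) η (\(β : Nat). \(o : Nat). succ o) k) 0 3) ((\(z : Nat). \(θ : Nat). elimNat (\(d : Nat). Nat) θ (\(c : Nat). \(h : Nat). succ h) z) 0 3)). Pi (j : Nat). Vec Nat j
  ~> \(a : Type0). Pi (τ : Eq Nat ((\(k : Nat). elimNat (\(η : Nat). Nat) k (\(x : Nat). \(β : Nat). succ β) 0) 3) ((\(o : Nat). \(z : Nat). elimNat (\(θ : Nat). Nat) z (\(d : Nat). \(c : Nat). succ c) o) 0 3)). Pi (h : Nat). Vec Nat h
  ~> \(a : Type0). Pi (τ : Eq Nat (elimNat (\(k : Nat). Nat) 3 (\(η : Nat). \(x : Nat). succ x) 0) ((\(β : Nat). \(o : Nat). elimNat (\(z : Nat). Nat) o (\(θ : Nat). \(d : Nat). succ d) β) 0 3)). Pi (c : Nat). Vec Nat c
  ~> \(a : Type0). Pi (τ : Eq Nat 3 ((\(k : Nat). \(η : Nat). elimNat (\(x : Nat). Nat) η (\(β : Nat). \(o : Nat). succ o) k) 0 3)). Pi (z : Nat). Vec Nat z
  ~> \(a : Type0). Pi (τ : Eq Nat 3 ((\(k : Nat). elimNat (\(η : Nat). Nat) k (\(x : Nat). \(β : Nat). succ β) 0) 3)). Pi (o : Nat). Vec Nat o
  ~> \(a : Type0). Pi (τ : Eq Nat 3 (elimNat (\(k : Nat). Nat) 3 (\(η : Nat). \(x : Nat). succ x) 0)). Pi (β : Nat). Vec Nat β
  ~> \(a : Type0). Pi (τ : Eq Nat 3 3). Pi (k : Nat). Vec Nat k
inferred type:
  Pi (a : Type0). Type0


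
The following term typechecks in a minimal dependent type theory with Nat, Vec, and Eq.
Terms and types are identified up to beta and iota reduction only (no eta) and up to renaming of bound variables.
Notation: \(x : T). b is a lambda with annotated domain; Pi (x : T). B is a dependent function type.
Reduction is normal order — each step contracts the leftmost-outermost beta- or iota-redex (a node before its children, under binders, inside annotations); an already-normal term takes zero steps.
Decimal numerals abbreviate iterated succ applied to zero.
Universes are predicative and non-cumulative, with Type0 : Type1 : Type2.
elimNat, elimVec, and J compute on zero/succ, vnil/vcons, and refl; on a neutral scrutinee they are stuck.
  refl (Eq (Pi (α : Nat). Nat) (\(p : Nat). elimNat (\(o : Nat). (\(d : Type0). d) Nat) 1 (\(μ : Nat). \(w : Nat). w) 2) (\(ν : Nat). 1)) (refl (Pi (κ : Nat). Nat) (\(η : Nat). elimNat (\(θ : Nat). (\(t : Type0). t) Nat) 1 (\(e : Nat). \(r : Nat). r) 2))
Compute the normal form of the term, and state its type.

reduced normal form:
  refl (Eq (Pi (α : Nat). Nat) (\(p : Nat). 1) (\(o : Nat). 1)) (refl (Pi (d : Nat). Nat) (\(μ : Nat). 1))
inferred type:
  Eq (Eq (Pi (α : Nat). Nat) (\(p : Nat). 1) (\(o : Nat). 1)) (refl (Pi (d : Nat). Nat) (\(μ : Nat). 1)) (refl (Pi (w : Nat). Nat) (\(ν : Nat). 1))


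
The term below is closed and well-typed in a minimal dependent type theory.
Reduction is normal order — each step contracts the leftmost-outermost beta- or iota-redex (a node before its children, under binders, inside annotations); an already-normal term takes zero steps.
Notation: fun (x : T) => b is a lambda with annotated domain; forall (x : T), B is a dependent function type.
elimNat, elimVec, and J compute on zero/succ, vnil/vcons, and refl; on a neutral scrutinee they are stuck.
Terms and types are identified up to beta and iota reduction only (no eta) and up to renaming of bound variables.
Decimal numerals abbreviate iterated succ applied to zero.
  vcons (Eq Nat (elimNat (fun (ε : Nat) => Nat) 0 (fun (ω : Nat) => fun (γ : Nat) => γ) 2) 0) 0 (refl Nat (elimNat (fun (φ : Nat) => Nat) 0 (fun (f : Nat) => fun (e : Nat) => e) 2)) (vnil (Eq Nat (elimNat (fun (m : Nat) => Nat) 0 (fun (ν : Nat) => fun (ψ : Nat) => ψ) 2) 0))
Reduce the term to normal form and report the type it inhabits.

resulting normal form:
  vcons (Eq Nat 0 0) 0 (refl Nat 0) (vnil (Eq Nat 0 0))
the term's type:
  Vec (Eq Nat 0 0) 1
observation: the term reaches its normal form after 21 normal-order steps.


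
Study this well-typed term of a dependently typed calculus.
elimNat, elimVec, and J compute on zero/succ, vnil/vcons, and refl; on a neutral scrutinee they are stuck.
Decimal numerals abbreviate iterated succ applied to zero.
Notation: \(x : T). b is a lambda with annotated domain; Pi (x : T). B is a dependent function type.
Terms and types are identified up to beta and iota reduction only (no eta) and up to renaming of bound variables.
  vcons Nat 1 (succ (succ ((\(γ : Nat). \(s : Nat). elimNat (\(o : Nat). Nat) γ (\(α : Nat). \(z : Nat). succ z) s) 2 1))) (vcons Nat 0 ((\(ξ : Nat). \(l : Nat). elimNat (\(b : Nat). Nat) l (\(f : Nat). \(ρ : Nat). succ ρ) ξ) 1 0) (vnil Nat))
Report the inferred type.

the term's type:
  Vec Nat 2


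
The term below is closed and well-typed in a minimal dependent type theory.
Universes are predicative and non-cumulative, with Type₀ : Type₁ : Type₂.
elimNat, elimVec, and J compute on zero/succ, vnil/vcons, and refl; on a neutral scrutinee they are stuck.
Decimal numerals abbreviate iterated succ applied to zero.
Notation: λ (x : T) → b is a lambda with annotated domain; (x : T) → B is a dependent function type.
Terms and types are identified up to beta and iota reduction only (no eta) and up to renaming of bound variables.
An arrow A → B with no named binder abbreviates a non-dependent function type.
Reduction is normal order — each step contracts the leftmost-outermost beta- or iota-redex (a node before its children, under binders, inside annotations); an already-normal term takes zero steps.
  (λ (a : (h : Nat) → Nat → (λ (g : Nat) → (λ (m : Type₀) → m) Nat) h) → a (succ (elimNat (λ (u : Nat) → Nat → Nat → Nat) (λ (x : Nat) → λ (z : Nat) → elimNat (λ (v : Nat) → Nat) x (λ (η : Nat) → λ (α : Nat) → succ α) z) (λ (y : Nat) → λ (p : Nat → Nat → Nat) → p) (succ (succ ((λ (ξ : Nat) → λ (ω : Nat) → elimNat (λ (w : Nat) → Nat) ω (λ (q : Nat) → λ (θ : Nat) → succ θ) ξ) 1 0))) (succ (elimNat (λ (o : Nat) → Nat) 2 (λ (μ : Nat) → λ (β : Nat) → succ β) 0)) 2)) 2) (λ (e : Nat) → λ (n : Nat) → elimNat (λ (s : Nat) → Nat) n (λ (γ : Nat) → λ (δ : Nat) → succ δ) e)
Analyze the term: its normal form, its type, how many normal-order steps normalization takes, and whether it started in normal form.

normal form:
  8
the term's type:
  Nat
steps to reach normal form (normal order): 48
started in normal form: no
first redex: a beta-redex


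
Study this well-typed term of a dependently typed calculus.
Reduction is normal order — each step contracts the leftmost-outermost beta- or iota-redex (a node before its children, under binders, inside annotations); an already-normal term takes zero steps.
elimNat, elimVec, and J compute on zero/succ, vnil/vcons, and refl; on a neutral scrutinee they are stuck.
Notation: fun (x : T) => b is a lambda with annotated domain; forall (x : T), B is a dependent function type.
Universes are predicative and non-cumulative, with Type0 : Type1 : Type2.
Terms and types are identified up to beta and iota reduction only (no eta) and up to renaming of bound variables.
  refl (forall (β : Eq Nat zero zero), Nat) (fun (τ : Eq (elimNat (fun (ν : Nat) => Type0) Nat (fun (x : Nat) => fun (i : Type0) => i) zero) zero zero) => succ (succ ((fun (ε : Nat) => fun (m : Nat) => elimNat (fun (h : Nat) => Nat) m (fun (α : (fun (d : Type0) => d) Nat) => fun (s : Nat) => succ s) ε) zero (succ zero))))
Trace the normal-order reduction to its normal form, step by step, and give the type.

normal-order reduction:
  refl (forall (β : Eq Nat zero zero), Nat) (fun (τ : Eq (elimNat (fun (ν : Nat) => Type0) Nat (fun (x : Nat) => fun (i : Type0) => i) zero) zero zero) => succ (succ ((fun (ε : Nat) => fun (m : Nat) => elimNat (fun (h : Nat) => Nat) m (fun (α : (fun (d : Type0) => d) Nat) => fun (s : Nat) => succ s) ε) zero (succ zero))))
  ~> refl (forall (β : Eq Nat zero zero), Nat) (fun (τ : Eq Nat zero zero) => succ (succ ((fun (ν : Nat) => fun (x : Nat) => elimNat (fun (i : Nat) => Nat) x (fun (ε : (fun (m : Type0) => m) Nat) => fun (h : Nat) => succ h) ν) zero (succ zero))))
  ~> refl (forall (β : Eq Nat zero zero), Nat) (fun (τ : Eq Nat zero zero) => succ (succ ((fun (ν : Nat) => elimNat (fun (x : Nat) => Nat) ν (fun (i : (fun (ε : Type0) => ε) Nat) => fun (m : Nat) => succ m) zero) (succ zero))))
  ~> refl (forall (β : Eq Nat zero zero), Nat) (fun (τ : Eq Nat zero zero) => succ (succ (elimNat (fun (ν : Nat) => Nat) (succ zero) (fun (x : (fun (i : Type0) => i) Nat) => fun (ε : Nat) => succ ε) zero)))
  ~> refl (forall (β : Eq Nat zero zero), Nat) (fun (τ : Eq Nat zero zero) => succ (succ (succ zero)))
the term's type:
  Eq (forall (β : Eq Nat zero zero), Nat) (fun (τ : Eq Nat zero zero) => succ (succ (succ zero))) (fun (ν : Eq Nat zero zero) => succ (succ (succ zero)))


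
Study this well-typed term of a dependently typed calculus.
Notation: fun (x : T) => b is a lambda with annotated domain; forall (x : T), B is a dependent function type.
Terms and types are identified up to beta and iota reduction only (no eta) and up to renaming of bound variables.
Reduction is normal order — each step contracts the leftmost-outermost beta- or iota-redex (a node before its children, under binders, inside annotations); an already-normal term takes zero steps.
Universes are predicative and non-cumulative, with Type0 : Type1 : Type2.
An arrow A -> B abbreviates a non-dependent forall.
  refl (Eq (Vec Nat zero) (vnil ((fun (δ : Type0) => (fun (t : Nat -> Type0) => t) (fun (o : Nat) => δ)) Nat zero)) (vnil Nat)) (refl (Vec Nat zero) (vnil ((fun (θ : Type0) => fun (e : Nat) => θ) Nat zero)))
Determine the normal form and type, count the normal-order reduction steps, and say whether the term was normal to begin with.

normal form:
  refl (Eq (Vec Nat zero) (vnil Nat) (vnil Nat)) (refl (Vec Nat zero) (vnil Nat))
inferred type:
  Eq (Eq (Vec Nat zero) (vnil Nat) (vnil Nat)) (refl (Vec Nat zero) (vnil Nat)) (refl (Vec Nat zero) (vnil Nat))
steps to reach normal form (normal order): 5
already normal: no
first redex: a beta-redex


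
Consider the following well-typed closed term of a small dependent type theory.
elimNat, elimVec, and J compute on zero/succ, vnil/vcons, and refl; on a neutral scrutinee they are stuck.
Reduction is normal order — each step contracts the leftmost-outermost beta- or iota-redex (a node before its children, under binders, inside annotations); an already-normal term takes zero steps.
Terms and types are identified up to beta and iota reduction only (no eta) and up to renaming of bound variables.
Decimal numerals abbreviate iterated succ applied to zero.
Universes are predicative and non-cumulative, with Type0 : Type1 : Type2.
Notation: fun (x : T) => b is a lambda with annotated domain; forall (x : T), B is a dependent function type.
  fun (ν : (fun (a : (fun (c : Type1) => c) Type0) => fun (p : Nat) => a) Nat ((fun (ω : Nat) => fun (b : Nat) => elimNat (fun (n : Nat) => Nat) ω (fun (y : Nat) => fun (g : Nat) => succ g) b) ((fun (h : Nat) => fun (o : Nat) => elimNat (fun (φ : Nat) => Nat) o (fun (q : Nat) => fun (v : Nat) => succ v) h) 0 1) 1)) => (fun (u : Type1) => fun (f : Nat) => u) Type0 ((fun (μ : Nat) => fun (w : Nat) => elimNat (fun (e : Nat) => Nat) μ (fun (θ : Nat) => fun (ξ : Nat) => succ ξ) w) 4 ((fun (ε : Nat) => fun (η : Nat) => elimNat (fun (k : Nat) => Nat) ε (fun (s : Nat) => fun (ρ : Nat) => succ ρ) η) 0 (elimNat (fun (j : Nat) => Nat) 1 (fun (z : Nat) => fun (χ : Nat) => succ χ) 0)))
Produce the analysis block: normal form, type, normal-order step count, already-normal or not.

normal form:
  fun (ν : Nat) => Type0
the term's type:
  forall (ν : Nat), Type1
reduction steps (normal order): 4
already normal: no
first redex: a beta-redex


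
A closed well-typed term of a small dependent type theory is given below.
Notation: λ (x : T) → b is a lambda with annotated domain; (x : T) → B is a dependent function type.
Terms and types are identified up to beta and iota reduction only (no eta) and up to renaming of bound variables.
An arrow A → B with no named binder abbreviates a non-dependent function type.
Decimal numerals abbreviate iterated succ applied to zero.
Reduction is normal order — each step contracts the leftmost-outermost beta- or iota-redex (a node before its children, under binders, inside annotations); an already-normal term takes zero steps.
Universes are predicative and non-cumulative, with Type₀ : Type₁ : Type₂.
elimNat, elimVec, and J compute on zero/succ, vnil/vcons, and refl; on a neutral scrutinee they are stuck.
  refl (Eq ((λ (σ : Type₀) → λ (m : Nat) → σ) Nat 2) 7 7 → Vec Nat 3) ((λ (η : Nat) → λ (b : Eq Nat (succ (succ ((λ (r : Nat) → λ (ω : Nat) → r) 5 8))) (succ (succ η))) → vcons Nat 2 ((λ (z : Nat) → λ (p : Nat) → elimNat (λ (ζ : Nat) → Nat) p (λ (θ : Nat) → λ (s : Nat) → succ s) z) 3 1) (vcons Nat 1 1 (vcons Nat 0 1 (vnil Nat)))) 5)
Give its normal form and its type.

reduced normal form:
  refl (Eq Nat 7 7 → Vec Nat 3) (λ (σ : Eq Nat 7 7) → vcons Nat 2 4 (vcons Nat 1 1 (vcons Nat 0 1 (vnil Nat))))
type:
  Eq (Eq Nat 7 7 → Vec Nat 3) (λ (σ : Eq Nat 7 7) → vcons Nat 2 4 (vcons Nat 1 1 (vcons Nat 0 1 (vnil Nat)))) (λ (m : Eq Nat 7 7) → vcons Nat 2 4 (vcons Nat 1 1 (vcons Nat 0 1 (vnil Nat))))


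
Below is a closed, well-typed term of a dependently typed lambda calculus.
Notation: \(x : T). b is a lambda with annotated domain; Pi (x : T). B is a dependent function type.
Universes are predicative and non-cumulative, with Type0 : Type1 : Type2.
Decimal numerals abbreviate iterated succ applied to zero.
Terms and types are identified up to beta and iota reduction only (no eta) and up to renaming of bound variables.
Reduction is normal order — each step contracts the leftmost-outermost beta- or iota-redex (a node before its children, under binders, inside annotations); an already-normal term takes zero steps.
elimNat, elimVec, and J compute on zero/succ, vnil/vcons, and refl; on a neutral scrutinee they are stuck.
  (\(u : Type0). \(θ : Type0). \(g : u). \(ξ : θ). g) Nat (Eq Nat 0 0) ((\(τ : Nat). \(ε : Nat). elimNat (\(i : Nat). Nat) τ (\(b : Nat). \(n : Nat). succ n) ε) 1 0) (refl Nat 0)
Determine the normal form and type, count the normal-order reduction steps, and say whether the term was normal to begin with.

normal form:
  1
inferred type:
  Nat
normal-order step count: 7
started in normal form: no
first contracted redex: a beta-redex


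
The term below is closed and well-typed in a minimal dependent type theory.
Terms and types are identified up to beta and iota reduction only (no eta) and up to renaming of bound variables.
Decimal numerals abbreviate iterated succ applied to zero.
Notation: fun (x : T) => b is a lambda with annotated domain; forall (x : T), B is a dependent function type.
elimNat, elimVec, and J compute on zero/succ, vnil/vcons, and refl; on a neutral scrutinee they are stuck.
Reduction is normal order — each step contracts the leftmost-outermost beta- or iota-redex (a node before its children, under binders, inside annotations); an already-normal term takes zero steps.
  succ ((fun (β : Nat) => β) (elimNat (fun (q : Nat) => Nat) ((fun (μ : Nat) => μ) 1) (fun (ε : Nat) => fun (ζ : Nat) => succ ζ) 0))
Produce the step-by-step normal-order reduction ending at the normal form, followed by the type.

reduction (normal order):
  succ ((fun (β : Nat) => β) (elimNat (fun (q : Nat) => Nat) ((fun (μ : Nat) => μ) 1) (fun (ε : Nat) => fun (ζ : Nat) => succ ζ) 0))
  ~> succ (elimNat (fun (β : Nat) => Nat) ((fun (q : Nat) => q) 1) (fun (μ : Nat) => fun (ε : Nat) => succ ε) 0)
  ~> succ ((fun (β : Nat) => β) 1)
  ~> 2
inferred type:
  Nat


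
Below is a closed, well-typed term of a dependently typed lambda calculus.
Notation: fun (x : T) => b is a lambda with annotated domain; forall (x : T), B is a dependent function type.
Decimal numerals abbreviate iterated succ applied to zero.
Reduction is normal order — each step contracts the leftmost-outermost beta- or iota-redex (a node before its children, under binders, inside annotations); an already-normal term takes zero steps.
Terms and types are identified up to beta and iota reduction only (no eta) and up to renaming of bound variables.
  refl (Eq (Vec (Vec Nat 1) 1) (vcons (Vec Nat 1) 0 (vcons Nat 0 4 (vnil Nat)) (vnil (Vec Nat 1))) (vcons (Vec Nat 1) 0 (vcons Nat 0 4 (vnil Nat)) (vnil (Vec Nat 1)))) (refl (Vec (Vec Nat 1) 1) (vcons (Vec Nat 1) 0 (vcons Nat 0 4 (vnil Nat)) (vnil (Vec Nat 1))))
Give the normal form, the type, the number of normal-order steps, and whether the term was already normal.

resulting normal form:
  refl (Eq (Vec (Vec Nat 1) 1) (vcons (Vec Nat 1) 0 (vcons Nat 0 4 (vnil Nat)) (vnil (Vec Nat 1))) (vcons (Vec Nat 1) 0 (vcons Nat 0 4 (vnil Nat)) (vnil (Vec Nat 1)))) (refl (Vec (Vec Nat 1) 1) (vcons (Vec Nat 1) 0 (vcons Nat 0 4 (vnil Nat)) (vnil (Vec Nat 1))))
type:
  Eq (Eq (Vec (Vec Nat 1) 1) (vcons (Vec Nat 1) 0 (vcons Nat 0 4 (vnil Nat)) (vnil (Vec Nat 1))) (vcons (Vec Nat 1) 0 (vcons Nat 0 4 (vnil Nat)) (vnil (Vec Nat 1)))) (refl (Vec (Vec Nat 1) 1) (vcons (Vec Nat 1) 0 (vcons Nat 0 4 (vnil Nat)) (vnil (Vec Nat 1)))) (refl (Vec (Vec Nat 1) 1) (vcons (Vec Nat 1) 0 (vcons Nat 0 4 (vnil Nat)) (vnil (Vec Nat 1))))
steps to reach normal form (normal order): 0
started in normal form: yes


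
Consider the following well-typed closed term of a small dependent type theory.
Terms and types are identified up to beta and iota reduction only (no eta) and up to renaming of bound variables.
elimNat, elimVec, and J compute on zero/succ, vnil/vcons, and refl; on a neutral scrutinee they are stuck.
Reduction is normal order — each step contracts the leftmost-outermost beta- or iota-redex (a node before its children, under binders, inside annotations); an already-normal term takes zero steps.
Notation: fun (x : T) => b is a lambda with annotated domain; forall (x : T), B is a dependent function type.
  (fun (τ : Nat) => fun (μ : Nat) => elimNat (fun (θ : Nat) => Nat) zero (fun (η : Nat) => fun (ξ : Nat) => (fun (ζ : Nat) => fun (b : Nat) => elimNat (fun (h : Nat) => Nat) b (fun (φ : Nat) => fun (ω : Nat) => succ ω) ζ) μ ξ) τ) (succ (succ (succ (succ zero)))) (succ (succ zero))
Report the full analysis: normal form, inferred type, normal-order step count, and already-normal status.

reduced normal form:
  succ (succ (succ (succ (succ (succ (succ (succ zero)))))))
inferred type:
  Nat
steps to reach normal form (normal order): 51
term was already normal: no
first contracted redex: a beta-redex


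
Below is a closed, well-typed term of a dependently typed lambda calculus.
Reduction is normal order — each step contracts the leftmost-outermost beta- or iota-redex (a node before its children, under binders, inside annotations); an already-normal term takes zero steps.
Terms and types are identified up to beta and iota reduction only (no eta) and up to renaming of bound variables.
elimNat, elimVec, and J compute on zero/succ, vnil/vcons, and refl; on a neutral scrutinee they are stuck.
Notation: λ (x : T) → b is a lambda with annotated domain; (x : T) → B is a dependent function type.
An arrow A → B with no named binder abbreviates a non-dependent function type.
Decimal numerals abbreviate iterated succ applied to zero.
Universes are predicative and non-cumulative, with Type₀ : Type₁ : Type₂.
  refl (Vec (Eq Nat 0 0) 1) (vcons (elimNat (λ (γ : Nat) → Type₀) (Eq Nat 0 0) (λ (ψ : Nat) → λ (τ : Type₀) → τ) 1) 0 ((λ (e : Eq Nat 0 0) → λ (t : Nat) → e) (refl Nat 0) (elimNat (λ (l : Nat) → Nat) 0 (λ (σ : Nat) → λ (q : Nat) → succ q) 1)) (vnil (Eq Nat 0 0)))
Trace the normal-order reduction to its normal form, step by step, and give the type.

normal-order reduction:
  refl (Vec (Eq Nat 0 0) 1) (vcons (elimNat (λ (γ : Nat) → Type₀) (Eq Nat 0 0) (λ (ψ : Nat) → λ (τ : Type₀) → τ) 1) 0 ((λ (e : Eq Nat 0 0) → λ (t : Nat) → e) (refl Nat 0) (elimNat (λ (l : Nat) → Nat) 0 (λ (σ : Nat) → λ (q : Nat) → succ q) 1)) (vnil (Eq Nat 0 0)))
  ~> refl (Vec (Eq Nat 0 0) 1) (vcons ((λ (γ : Nat) → λ (ψ : Type₀) → ψ) 0 (elimNat (λ (τ : Nat) → Type₀) (Eq Nat 0 0) (λ (e : Nat) → λ (t : Type₀) → t) 0)) 0 ((λ (l : Eq Nat 0 0) → λ (σ : Nat) → l) (refl Nat 0) (elimNat (λ (q : Nat) → Nat) 0 (λ (β : Nat) → λ (s : Nat) → succ s) 1)) (vnil (Eq Nat 0 0)))
  ~> refl (Vec (Eq Nat 0 0) 1) (vcons ((λ (γ : Type₀) → γ) (elimNat (λ (ψ : Nat) → Type₀) (Eq Nat 0 0) (λ (τ : Nat) → λ (e : Type₀) → e) 0)) 0 ((λ (t : Eq Nat 0 0) → λ (l : Nat) → t) (refl Nat 0) (elimNat (λ (σ : Nat) → Nat) 0 (λ (q : Nat) → λ (β : Nat) → succ β) 1)) (vnil (Eq Nat 0 0)))
  ~> refl (Vec (Eq Nat 0 0) 1) (vcons (elimNat (λ (γ : Nat) → Type₀) (Eq Nat 0 0) (λ (ψ : Nat) → λ (τ : Type₀) → τ) 0) 0 ((λ (e : Eq Nat 0 0) → λ (t : Nat) → e) (refl Nat 0) (elimNat (λ (l : Nat) → Nat) 0 (λ (σ : Nat) → λ (q : Nat) → succ q) 1)) (vnil (Eq Nat 0 0)))
  ~> refl (Vec (Eq Nat 0 0) 1) (vcons (Eq Nat 0 0) 0 ((λ (γ : Eq Nat 0 0) → λ (ψ : Nat) → γ) (refl Nat 0) (elimNat (λ (τ : Nat) → Nat) 0 (λ (e : Nat) → λ (t : Nat) → succ t) 1)) (vnil (Eq Nat 0 0)))
  ~> refl (Vec (Eq Nat 0 0) 1) (vcons (Eq Nat 0 0) 0 ((λ (γ : Nat) → refl Nat 0) (elimNat (λ (ψ : Nat) → Nat) 0 (λ (τ : Nat) → λ (e : Nat) → succ e) 1)) (vnil (Eq Nat 0 0)))
  ~> refl (Vec (Eq Nat 0 0) 1) (vcons (Eq Nat 0 0) 0 (refl Nat 0) (vnil (Eq Nat 0 0)))
inferred type:
  Eq (Vec (Eq Nat 0 0) 1) (vcons (Eq Nat 0 0) 0 (refl Nat 0) (vnil (Eq Nat 0 0))) (vcons (Eq Nat 0 0) 0 (refl Nat 0) (vnil (Eq Nat 0 0)))


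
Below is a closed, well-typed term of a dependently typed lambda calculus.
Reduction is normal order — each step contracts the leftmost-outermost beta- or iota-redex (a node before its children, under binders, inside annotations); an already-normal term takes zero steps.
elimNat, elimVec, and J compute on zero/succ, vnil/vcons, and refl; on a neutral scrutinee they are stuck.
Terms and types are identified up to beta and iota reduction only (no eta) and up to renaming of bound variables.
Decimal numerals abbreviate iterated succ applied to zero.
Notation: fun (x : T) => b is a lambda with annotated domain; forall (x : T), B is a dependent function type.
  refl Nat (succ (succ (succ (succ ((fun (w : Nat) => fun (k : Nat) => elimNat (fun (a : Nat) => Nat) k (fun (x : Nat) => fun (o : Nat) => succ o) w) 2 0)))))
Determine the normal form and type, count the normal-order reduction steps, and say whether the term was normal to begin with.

resulting normal form:
  refl Nat 6
type:
  Eq Nat 6 6
normal-order step count: 9
started in normal form: no
first redex: a beta-redex


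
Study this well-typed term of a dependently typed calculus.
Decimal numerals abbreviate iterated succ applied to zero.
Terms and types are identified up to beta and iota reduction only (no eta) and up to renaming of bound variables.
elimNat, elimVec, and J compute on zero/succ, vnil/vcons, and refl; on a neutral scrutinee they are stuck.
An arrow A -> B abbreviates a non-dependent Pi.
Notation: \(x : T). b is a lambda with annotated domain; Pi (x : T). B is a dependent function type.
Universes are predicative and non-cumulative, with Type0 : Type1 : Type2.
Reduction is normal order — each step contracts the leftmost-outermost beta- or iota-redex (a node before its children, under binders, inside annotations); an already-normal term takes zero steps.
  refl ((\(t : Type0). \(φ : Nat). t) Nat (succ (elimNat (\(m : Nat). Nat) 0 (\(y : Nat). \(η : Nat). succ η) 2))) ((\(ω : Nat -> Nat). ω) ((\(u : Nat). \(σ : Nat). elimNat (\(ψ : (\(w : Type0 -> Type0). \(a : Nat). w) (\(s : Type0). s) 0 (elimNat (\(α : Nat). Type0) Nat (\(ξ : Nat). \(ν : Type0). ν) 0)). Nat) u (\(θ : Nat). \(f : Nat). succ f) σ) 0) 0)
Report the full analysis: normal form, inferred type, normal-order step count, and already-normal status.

resulting normal form:
  refl Nat 0
the term's type:
  Eq Nat 0 0
normal-order step count: 6
already normal: no
first contracted redex: a beta-redex


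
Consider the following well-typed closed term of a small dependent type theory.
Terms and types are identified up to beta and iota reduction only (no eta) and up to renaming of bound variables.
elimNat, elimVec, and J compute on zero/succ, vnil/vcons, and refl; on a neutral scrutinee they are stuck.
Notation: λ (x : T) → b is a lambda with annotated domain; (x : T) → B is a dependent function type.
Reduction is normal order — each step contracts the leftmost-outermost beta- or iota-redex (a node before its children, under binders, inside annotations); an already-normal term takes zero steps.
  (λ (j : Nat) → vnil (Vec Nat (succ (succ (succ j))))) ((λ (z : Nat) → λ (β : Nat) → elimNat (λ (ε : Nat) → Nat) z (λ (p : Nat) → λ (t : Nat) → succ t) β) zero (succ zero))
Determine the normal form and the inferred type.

reduced normal form:
  vnil (Vec Nat (succ (succ (succ (succ zero)))))
inferred type:
  Vec (Vec Nat (succ (succ (succ (succ zero))))) zero
observation: the term reaches its normal form after 7 normal-order steps.


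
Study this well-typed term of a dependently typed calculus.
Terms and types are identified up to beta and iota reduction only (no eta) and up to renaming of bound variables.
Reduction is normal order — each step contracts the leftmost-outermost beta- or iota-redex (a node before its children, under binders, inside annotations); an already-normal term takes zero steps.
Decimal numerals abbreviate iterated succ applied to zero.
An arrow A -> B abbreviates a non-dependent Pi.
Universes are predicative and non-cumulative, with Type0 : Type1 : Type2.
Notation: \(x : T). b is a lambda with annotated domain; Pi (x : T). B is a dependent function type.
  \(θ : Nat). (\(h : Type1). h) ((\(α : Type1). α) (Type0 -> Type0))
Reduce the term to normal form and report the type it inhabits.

reduced normal form:
  \(θ : Nat). Type0 -> Type0
inferred type:
  Nat -> Type1


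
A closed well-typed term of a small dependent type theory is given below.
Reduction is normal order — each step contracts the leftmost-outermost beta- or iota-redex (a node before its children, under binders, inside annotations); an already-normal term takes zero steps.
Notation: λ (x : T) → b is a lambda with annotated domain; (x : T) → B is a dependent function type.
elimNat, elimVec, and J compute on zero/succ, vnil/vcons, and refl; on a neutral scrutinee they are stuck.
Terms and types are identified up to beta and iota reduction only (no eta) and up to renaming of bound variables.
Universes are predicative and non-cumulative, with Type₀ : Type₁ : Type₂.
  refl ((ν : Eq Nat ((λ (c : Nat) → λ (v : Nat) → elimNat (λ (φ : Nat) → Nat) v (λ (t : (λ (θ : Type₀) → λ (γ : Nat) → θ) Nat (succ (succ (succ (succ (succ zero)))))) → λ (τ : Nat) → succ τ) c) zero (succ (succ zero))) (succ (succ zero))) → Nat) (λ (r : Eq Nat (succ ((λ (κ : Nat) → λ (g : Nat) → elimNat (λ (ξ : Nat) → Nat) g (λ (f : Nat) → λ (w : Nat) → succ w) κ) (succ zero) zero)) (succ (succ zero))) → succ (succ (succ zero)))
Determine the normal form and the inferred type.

reduced normal form:
  refl ((ν : Eq Nat (succ (succ zero)) (succ (succ zero))) → Nat) (λ (c : Eq Nat (succ (succ zero)) (succ (succ zero))) → succ (succ (succ zero)))
the term's type:
  Eq ((ν : Eq Nat (succ (succ zero)) (succ (succ zero))) → Nat) (λ (c : Eq Nat (succ (succ zero)) (succ (succ zero))) → succ (succ (succ zero))) (λ (v : Eq Nat (succ (succ zero)) (succ (succ zero))) → succ (succ (succ zero)))


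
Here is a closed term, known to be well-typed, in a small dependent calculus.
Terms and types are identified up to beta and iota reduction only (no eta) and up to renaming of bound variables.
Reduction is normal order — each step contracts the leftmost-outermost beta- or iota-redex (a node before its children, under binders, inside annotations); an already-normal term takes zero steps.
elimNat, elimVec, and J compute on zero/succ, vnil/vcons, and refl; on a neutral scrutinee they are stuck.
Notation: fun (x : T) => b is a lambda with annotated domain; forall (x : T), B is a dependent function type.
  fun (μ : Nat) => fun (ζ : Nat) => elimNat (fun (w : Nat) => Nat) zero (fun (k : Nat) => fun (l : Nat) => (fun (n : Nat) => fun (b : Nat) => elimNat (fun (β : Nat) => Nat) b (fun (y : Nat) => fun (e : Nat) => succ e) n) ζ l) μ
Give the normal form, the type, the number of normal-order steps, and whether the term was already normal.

normal form:
  fun (μ : Nat) => fun (ζ : Nat) => elimNat (fun (w : Nat) => Nat) zero (fun (k : Nat) => fun (l : Nat) => elimNat (fun (n : Nat) => Nat) l (fun (b : Nat) => fun (β : Nat) => succ β) ζ) μ
inferred type:
  forall (μ : Nat), forall (ζ : Nat), Nat
reduction steps (normal order): 2
term was already normal: no
first contracted redex: a beta-redex


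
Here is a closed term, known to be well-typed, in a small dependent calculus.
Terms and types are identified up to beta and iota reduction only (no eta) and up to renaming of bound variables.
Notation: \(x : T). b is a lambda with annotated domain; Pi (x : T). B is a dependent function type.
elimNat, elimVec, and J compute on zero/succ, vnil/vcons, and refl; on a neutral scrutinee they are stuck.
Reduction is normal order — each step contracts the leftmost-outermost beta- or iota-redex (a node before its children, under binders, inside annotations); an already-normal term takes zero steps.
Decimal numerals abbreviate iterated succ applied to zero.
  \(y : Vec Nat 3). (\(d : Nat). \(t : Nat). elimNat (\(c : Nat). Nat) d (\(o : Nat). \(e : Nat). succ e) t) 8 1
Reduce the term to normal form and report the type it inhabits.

reduced normal form:
  \(y : Vec Nat 3). 9
type:
  Pi (y : Vec Nat 3). Nat


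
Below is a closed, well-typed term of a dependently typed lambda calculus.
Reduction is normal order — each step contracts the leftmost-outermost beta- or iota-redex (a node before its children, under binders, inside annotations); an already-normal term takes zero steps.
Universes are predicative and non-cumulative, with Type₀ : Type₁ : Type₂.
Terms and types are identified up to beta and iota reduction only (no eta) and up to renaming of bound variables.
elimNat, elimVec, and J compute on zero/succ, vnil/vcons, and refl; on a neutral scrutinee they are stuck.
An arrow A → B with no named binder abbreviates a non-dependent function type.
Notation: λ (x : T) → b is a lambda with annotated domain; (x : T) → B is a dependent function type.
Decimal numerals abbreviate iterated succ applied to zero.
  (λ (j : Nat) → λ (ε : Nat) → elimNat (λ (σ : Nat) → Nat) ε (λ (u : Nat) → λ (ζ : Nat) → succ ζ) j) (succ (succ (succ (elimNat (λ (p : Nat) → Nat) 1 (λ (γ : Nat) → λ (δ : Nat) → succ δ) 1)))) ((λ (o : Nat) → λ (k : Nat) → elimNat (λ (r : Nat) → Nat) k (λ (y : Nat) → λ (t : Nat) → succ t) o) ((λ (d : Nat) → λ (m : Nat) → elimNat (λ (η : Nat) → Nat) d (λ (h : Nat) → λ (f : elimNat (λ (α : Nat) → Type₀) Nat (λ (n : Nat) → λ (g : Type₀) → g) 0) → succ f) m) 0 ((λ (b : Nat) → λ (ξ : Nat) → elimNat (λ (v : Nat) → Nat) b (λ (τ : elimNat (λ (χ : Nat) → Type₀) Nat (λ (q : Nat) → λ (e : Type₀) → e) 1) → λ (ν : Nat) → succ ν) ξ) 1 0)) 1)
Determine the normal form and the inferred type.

reduced normal form:
  7
the term's type:
  Nat
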